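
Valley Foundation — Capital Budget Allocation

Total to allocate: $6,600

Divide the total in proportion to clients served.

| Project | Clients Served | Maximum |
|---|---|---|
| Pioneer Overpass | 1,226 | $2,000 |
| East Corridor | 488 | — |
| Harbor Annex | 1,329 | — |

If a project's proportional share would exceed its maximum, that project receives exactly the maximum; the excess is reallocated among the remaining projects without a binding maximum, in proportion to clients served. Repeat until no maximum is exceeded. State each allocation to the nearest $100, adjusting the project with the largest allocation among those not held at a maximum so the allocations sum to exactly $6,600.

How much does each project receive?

Pioneer Overpass: $2,000 · East Corridor: $1,200 · Harbor Annex: $3,400

Combined clients served = 3,043.
Pro-rata shares before constraints: Pioneer Overpass 2,659.09; East Corridor 1,058.43; Harbor Annex 2,882.48.
Held at cap: Pioneer Overpass ($2,000); remaining pool $4,600 reallocated over remaining clients served 1,817.
Redistributed shares: East Corridor 1,235.44 → $1,200; Harbor Annex 3,364.56 → $3,400.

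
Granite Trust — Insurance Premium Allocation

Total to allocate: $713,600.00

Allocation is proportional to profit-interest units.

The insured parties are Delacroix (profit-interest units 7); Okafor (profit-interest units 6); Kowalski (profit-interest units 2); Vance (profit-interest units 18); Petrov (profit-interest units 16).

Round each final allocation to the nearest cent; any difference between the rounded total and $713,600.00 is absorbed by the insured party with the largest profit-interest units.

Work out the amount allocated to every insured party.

Delacroix: $101,942.86 · Okafor: $87,379.59 · Kowalski: $29,126.53 · Vance: $262,138.78 · Petrov: $233,012.24

Profit-interest units total: 7 + 6 + 2 + 18 + 16 = 49.
Unrounded shares: Delacroix 101,942.8571; Okafor 87,379.5918; Kowalski 29,126.5306; Vance 262,138.7755; Petrov 233,012.2449.
After rounding (cent): Delacroix $101,942.86; Okafor $87,379.59; Kowalski $29,126.53; Vance $262,138.78; Petrov $233,012.24. Sum = $713,600.00.
Sum already equals the total — no adjustment.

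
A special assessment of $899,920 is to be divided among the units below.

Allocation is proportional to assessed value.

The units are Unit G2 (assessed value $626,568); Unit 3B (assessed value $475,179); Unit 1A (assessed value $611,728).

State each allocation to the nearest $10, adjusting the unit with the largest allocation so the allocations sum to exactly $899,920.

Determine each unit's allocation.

Sum of assessed value: 1,713,475.
Unrounded shares: Unit G2 626,568/1,713,475 × $899,920 = 329,074.59; Unit 3B 475,179/1,713,475 × $899,920 = 249,564.82; Unit 1A 611,728/1,713,475 × $899,920 = 321,280.59.
Rounded to nearest $10: Unit G2 $329,070; Unit 3B $249,560; Unit 1A $321,280. Sum = $899,910.
Difference $899,920 − $899,910 = +$10 applied to largest allocation (Unit G2): Unit G2 becomes $329,080.

Unit G2: $329,080 · Unit 3B: $249,560 · Unit 1A: $321,280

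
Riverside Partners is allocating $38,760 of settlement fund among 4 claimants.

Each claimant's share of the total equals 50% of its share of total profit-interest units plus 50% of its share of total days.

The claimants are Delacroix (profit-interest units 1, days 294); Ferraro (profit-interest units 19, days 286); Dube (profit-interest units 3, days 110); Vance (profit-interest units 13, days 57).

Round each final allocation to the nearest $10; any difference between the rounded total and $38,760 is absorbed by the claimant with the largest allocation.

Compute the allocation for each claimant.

Totals — profit-interest units 36, days 747.
Combined weights (50% profit-interest units + 50% days): Delacroix 0.2107; Ferraro 0.4553; Dube 0.1153; Vance 0.2187.
Proportional shares: Delacroix 8,165.80; Ferraro 17,648.25; Dube 4,468.82; Vance 8,477.13.
Rounded to nearest $10: Delacroix $8,170; Ferraro $17,650; Dube $4,470; Vance $8,480. Sum = $38,770.
Difference $38,760 − $38,770 = −$10 applied to largest allocation (Ferraro): Ferraro becomes $17,640.

Delacroix: $8,170 · Ferraro: $17,640 · Dube: $4,470 · Vance: $8,480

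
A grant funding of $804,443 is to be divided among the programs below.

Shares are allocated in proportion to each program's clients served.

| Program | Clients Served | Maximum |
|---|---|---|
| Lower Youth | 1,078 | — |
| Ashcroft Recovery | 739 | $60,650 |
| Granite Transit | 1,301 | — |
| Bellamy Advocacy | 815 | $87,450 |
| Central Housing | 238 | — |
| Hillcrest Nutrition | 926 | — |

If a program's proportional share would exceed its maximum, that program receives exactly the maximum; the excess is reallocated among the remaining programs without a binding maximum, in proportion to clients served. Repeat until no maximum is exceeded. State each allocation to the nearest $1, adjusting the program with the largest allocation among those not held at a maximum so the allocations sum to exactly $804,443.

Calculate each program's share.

Lower Youth: $199,700; Ashcroft Recovery: $60,650; Granite Transit: $241,011; Bellamy Advocacy: $87,450; Central Housing: $44,090; Hillcrest Nutrition: $171,542

Combined clients served = 5,097.
Proportional shares (ignoring caps): Lower Youth 170,137.25; Ashcroft Recovery 116,633.98; Granite Transit 205,332.62; Bellamy Advocacy 128,628.81; Central Housing 37,562.77; Hillcrest Nutrition 146,147.58.
Capped: Ashcroft Recovery ($60,650), Bellamy Advocacy ($87,450); residual $656,343 reallocated over remaining clients served 3,543.
Redistributed shares: Lower Youth 199,700.18 → $199,700; Granite Transit 241,011.08 → $241,011; Central Housing 44,089.65 → $44,090; Hillcrest Nutrition 171,542.09 → $171,542.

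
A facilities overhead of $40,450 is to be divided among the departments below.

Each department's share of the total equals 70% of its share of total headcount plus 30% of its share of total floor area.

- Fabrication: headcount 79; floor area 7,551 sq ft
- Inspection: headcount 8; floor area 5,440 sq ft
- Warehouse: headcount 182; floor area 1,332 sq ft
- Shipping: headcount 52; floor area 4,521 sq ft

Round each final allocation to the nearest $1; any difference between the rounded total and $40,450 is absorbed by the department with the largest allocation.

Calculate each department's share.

Fabrication: $11,831 · Inspection: $4,209 · Warehouse: $16,912 · Shipping: $7,498

Totals — headcount 321, floor area 18,844.
Composite weights (70% headcount + 30% floor area): Fabrication 0.2925; Inspection 0.1041; Warehouse 0.4181; Shipping 0.1854.
Raw shares: Fabrication 11,831.12; Inspection 4,208.88; Warehouse 16,911.76; Shipping 7,498.25.
Rounded to nearest $1: Fabrication $11,831; Inspection $4,209; Warehouse $16,912; Shipping $7,498. Sum = $40,450.
Sum already equals the total — no adjustment.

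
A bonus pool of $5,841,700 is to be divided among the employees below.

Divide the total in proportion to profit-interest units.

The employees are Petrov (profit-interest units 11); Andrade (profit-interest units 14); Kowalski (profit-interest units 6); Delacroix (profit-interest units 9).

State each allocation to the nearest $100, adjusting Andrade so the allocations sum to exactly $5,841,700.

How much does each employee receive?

Petrov: $1,606,500; Andrade: $2,044,500; Kowalski: $876,300; Delacroix: $1,314,400

Sum of profit-interest units: 40.
Pro-rata amounts: Petrov 11/40 × $5,841,700 = 1,606,467.50; Andrade 14/40 × $5,841,700 = 2,044,595.00; Kowalski 6/40 × $5,841,700 = 876,255.00; Delacroix 9/40 × $5,841,700 = 1,314,382.50.
Rounded to nearest $100: Petrov $1,606,500; Andrade $2,044,600; Kowalski $876,300; Delacroix $1,314,400. Sum = $5,841,800.
Difference $5,841,700 − $5,841,800 = −$100 applied to Andrade: Andrade becomes $2,044,500.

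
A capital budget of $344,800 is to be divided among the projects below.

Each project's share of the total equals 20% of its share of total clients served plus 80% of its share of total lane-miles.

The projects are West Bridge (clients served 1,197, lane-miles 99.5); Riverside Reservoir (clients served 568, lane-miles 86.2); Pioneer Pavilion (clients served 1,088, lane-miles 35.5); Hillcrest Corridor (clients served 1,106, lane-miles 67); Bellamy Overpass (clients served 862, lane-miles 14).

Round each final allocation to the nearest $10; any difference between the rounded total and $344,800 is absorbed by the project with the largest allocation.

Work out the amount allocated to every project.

Clients served total 4,821; lane-miles total 302.2.
Combined weights (20% clients served + 80% lane-miles): West Bridge 0.3131; Riverside Reservoir 0.2518; Pioneer Pavilion 0.1391; Hillcrest Corridor 0.2232; Bellamy Overpass 0.0728.
Proportional shares: West Bridge 107,942.90; Riverside Reservoir 86,805.75; Pioneer Pavilion 47,966.29; Hillcrest Corridor 76,976.11; Bellamy Overpass 25,108.94.
Rounded to nearest $10: West Bridge $107,940; Riverside Reservoir $86,810; Pioneer Pavilion $47,970; Hillcrest Corridor $76,980; Bellamy Overpass $25,110. Sum = $344,810.
Difference $344,800 − $344,810 = −$10 applied to largest allocation (West Bridge): West Bridge becomes $107,930.

West Bridge: $107,930; Riverside Reservoir: $86,810; Pioneer Pavilion: $47,970; Hillcrest Corridor: $76,980; Bellamy Overpass: $25,110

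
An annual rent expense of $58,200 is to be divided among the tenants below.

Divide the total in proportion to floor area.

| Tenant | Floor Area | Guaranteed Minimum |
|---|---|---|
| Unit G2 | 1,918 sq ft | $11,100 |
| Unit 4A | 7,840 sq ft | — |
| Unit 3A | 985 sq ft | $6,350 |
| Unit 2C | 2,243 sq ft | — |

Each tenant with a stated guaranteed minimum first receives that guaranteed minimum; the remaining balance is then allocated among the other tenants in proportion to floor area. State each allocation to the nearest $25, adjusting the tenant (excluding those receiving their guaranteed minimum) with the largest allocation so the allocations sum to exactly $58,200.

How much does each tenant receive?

Unit G2: $11,100 · Unit 4A: $31,675 · Unit 3A: $6,350 · Unit 2C: $9,075

Guaranteed amounts: Unit G2 $11,100; Unit 3A $6,350. Balance $40,750.
Balance split over remaining floor area 10,083: Unit 4A 31,685.01 → $31,675; Unit 2C 9,064.99 → $9,075.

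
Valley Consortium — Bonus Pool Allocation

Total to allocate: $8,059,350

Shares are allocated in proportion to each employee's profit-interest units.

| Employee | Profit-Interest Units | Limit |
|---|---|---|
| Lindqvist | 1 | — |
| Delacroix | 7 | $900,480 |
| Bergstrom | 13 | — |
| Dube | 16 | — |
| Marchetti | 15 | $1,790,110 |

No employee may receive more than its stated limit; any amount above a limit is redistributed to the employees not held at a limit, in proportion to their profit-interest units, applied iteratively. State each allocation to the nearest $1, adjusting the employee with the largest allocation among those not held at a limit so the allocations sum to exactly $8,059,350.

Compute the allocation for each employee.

Lindqvist: $178,959; Delacroix: $900,480; Bergstrom: $2,326,463; Dube: $2,863,338; Marchetti: $1,790,110

Combined profit-interest units = 52.
Pro-rata shares before constraints: Lindqvist 154,987.50; Delacroix 1,084,912.50; Bergstrom 2,014,837.50; Dube 2,479,800.00; Marchetti 2,324,812.50.
Cap binds for Delacroix ($900,480), Marchetti ($1,790,110); residual $5,368,760 reallocated over remaining profit-interest units 30.
Remaining shares: Lindqvist 178,958.67 → $178,959; Bergstrom 2,326,462.67 → $2,326,463; Dube 2,863,338.67 → $2,863,339.
Rounding difference −$1 applied to Dube → $2,863,338.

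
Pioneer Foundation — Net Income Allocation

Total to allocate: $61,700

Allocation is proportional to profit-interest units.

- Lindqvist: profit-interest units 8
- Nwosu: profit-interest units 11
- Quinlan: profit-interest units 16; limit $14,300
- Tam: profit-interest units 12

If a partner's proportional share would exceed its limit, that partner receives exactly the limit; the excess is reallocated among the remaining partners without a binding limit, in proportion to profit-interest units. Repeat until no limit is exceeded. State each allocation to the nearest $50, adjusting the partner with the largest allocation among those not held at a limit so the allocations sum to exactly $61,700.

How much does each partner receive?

Lindqvist: $12,250 | Nwosu: $16,800 | Quinlan: $14,300 | Tam: $18,350

Total profit-interest units = 47.
Pro-rata shares before constraints: Lindqvist 10,502.13; Nwosu 14,440.43; Quinlan 21,004.26; Tam 15,753.19.
Capped: Quinlan ($14,300); residual $47,400 reallocated over remaining profit-interest units 31.
Shares after redistribution: Lindqvist 12,232.26 → $12,250; Nwosu 16,819.35 → $16,800; Tam 18,348.39 → $18,350.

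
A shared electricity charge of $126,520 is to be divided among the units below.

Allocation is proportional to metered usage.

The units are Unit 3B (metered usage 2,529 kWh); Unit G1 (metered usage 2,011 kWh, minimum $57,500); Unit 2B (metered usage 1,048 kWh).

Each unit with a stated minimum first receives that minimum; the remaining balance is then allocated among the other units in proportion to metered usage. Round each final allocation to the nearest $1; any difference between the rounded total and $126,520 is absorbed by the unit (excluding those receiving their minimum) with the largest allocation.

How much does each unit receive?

Unit 3B: $48,798; Unit G1: $57,500; Unit 2B: $20,222

Fund the minimums — Unit G1 $57,500. Balance $69,020.
Balance split over remaining metered usage 3,577: Unit 3B 48,798.32 → $48,798; Unit 2B 20,221.68 → $20,222.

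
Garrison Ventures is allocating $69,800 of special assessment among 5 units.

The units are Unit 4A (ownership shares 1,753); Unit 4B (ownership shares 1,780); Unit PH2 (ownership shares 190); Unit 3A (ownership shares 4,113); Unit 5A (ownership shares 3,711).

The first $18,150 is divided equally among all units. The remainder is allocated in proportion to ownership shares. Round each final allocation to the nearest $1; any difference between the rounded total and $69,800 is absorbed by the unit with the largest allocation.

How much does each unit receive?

First tranche $18,150 split equally: $3,630 each.
Remainder $51,650 by ownership shares (total 11,547): Unit 4A 7,841.21 → $7,841; Unit 4B 7,961.98 → $7,962; Unit PH2 849.87 → $850; Unit 3A 18,397.54 → $18,398; Unit 5A 16,599.39 → $16,599.
Totals: Unit 4A $3,630 + $7,841 = $11,471; Unit 4B $3,630 + $7,962 = $11,592; Unit PH2 $3,630 + $850 = $4,480; Unit 3A $3,630 + $18,398 = $22,028; Unit 5A $3,630 + $16,599 = $20,229.

Unit 4A: $11,471; Unit 4B: $11,592; Unit PH2: $4,480; Unit 3A: $22,028; Unit 5A: $20,229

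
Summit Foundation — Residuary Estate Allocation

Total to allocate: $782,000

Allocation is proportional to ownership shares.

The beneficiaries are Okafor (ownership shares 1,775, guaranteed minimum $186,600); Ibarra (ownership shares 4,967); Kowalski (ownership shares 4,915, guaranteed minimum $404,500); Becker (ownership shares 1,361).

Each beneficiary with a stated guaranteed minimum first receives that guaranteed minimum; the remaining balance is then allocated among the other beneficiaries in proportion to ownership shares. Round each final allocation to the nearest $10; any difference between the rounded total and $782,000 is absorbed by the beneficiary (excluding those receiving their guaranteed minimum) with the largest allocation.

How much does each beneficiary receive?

Okafor: $186,600 · Ibarra: $149,840 · Kowalski: $404,500 · Becker: $41,060

Fund the minimums — Okafor $186,600; Kowalski $404,500. Remaining pool $190,900.
Remaining pool split over remaining ownership shares 6,328: Ibarra 149,842.02 → $149,840; Becker 41,057.98 → $41,060.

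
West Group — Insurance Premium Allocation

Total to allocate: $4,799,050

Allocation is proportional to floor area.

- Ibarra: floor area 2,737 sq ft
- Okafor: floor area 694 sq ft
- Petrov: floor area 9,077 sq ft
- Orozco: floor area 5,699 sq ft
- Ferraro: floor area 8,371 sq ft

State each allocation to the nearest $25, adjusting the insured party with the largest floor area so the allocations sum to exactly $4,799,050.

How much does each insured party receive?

Total floor area = 26,578.
Proportional shares: Ibarra 2,737/26,578 × $4,799,050 = 494,205.73; Okafor 694/26,578 × $4,799,050 = 125,311.94; Petrov 9,077/26,578 × $4,799,050 = 1,638,986.26; Orozco 5,699/26,578 × $4,799,050 = 1,029,038.53; Ferraro 8,371/26,578 × $4,799,050 = 1,511,507.55.
Rounded to nearest $25: Ibarra $494,200; Okafor $125,300; Petrov $1,638,975; Orozco $1,029,050; Ferraro $1,511,500. Sum = $4,799,025.
Difference $4,799,050 − $4,799,025 = +$25 applied to largest floor area (Petrov): Petrov becomes $1,639,000.

Ibarra: $494,200; Okafor: $125,300; Petrov: $1,639,000; Orozco: $1,029,050; Ferraro: $1,511,500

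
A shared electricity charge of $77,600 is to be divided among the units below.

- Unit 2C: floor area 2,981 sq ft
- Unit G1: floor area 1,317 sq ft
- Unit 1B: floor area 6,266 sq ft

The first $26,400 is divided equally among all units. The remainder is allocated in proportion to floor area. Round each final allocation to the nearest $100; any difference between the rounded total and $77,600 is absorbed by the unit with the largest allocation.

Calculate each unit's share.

Equal tier: $26,400 ÷ 3 = $8,800 apiece.
Remainder $51,200 by floor area (total 10,564): Unit 2C 14,447.86 → $14,400; Unit G1 6,383.04 → $6,400; Unit 1B 30,369.10 → $30,400.
Totals: Unit 2C $8,800 + $14,400 = $23,200; Unit G1 $8,800 + $6,400 = $15,200; Unit 1B $8,800 + $30,400 = $39,200.

Unit 2C: $23,200; Unit G1: $15,200; Unit 1B: $39,200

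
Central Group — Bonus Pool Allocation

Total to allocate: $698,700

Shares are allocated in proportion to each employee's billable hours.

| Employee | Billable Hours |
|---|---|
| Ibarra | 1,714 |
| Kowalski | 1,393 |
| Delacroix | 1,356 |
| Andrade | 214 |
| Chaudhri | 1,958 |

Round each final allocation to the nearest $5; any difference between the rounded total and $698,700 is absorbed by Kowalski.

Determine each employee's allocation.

Ibarra: $180,495; Kowalski: $146,685; Delacroix: $142,795; Andrade: $22,535; Chaudhri: $206,190

Billable hours total: 6,635.
Raw shares: Ibarra 1,714/6,635 × $698,700 = 180,493.11; Kowalski 1,393/6,635 × $698,700 = 146,690.14; Delacroix 1,356/6,635 × $698,700 = 142,793.85; Andrade 214/6,635 × $698,700 = 22,535.31; Chaudhri 1,958/6,635 × $698,700 = 206,187.58.
At nearest $5: Ibarra $180,495; Kowalski $146,690; Delacroix $142,795; Andrade $22,535; Chaudhri $206,190. Sum = $698,705.
Difference $698,700 − $698,705 = −$5 applied to Kowalski: Kowalski becomes $146,685.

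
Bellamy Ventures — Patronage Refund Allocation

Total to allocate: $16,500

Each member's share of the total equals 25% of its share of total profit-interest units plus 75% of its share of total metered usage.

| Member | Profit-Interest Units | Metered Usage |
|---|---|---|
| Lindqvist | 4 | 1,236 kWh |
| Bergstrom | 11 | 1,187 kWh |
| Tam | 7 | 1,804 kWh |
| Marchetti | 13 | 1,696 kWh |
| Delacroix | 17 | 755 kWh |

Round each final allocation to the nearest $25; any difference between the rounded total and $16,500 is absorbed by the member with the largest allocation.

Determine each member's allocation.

Profit-interest units total 52; metered usage total 6,678.
Blended shares (25% profit-interest units + 75% metered usage): Lindqvist 0.1580; Bergstrom 0.1862; Tam 0.2363; Marchetti 0.2530; Delacroix 0.1665.
Unrounded shares: Lindqvist 2,607.74; Bergstrom 3,072.23; Tam 3,898.28; Marchetti 4,174.11; Delacroix 2,747.65.
Rounded to nearest $25: Lindqvist $2,600; Bergstrom $3,075; Tam $3,900; Marchetti $4,175; Delacroix $2,750. Sum = $16,500.
No rounding difference to absorb.

Lindqvist: $2,600 · Bergstrom: $3,075 · Tam: $3,900 · Marchetti: $4,175 · Delacroix: $2,750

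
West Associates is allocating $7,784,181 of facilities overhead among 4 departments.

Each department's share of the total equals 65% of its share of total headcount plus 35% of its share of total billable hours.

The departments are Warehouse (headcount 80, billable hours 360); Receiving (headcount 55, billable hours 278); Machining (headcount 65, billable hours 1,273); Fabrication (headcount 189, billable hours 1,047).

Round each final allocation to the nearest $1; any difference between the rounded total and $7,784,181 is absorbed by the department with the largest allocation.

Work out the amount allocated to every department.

Warehouse: $1,372,137 | Receiving: $971,436 | Machining: $2,017,950 | Fabrication: $3,422,658

Headcount total 389; billable hours total 2,958.
Blended shares (65% headcount + 35% billable hours): Warehouse 0.1763; Receiving 0.1248; Machining 0.2592; Fabrication 0.4397.
Raw shares: Warehouse 1,372,136.59; Receiving 971,435.90; Machining 2,017,949.66; Fabrication 3,422,658.85.
After rounding ($1): Warehouse $1,372,137; Receiving $971,436; Machining $2,017,950; Fabrication $3,422,659. Sum = $7,784,182.
Difference $7,784,181 − $7,784,182 = −$1 applied to largest allocation (Fabrication): Fabrication becomes $3,422,658.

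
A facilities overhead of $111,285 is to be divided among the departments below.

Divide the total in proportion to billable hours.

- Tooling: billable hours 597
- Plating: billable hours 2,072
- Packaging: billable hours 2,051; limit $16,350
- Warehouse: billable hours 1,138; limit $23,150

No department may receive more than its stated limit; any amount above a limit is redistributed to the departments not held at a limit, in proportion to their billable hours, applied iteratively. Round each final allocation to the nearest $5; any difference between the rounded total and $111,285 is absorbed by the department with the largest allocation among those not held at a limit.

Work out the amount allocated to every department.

Tooling: $16,055 | Plating: $55,730 | Packaging: $16,350 | Warehouse: $23,150

Combined billable hours = 5,858.
Unconstrained shares: Tooling 11,341.27; Plating 39,361.99; Packaging 38,963.05; Warehouse 21,618.70.
Cap binds for Packaging ($16,350); remaining pool $94,935 reallocated over remaining billable hours 3,807.
Cap binds for Warehouse ($23,150); remaining pool $71,785 reallocated over remaining billable hours 2,669.
Shares after redistribution: Tooling 16,056.82 → $16,055; Plating 55,728.18 → $55,730.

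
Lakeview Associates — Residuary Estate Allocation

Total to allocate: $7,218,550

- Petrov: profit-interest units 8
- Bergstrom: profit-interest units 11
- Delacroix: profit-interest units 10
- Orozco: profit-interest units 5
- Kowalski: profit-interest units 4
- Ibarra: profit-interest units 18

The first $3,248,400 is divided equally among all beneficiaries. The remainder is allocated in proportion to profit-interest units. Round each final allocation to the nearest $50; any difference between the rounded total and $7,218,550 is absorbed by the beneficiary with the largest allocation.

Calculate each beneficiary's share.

Petrov: $1,108,550 | Bergstrom: $1,321,250 | Delacroix: $1,250,350 | Orozco: $895,900 | Kowalski: $825,000 | Ibarra: $1,817,500

First tranche $3,248,400 split equally: $541,400 each.
Remainder $3,970,150 by profit-interest units (total 56): Petrov 567,164.29 → $567,150; Bergstrom 779,850.89 → $779,850; Delacroix 708,955.36 → $708,950; Orozco 354,477.68 → $354,500; Kowalski 283,582.14 → $283,600; Ibarra 1,276,119.64 → $1,276,100.
Totals: Petrov $541,400 + $567,150 = $1,108,550; Bergstrom $541,400 + $779,850 = $1,321,250; Delacroix $541,400 + $708,950 = $1,250,350; Orozco $541,400 + $354,500 = $895,900; Kowalski $541,400 + $283,600 = $825,000; Ibarra $541,400 + $1,276,100 = $1,817,500.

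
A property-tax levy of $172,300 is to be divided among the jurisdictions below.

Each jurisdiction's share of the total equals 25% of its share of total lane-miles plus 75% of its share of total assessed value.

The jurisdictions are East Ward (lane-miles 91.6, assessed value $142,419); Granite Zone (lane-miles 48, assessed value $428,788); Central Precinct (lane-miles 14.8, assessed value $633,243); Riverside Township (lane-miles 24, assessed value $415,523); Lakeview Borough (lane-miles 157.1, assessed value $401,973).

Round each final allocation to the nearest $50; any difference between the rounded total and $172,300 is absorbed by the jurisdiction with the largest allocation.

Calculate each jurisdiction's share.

Totals — lane-miles 335.5, assessed value 2,021,946.
Blended shares (25% lane-miles + 75% assessed value): East Ward 0.1211; Granite Zone 0.1948; Central Precinct 0.2459; Riverside Township 0.1720; Lakeview Borough 0.2662.
Pro-rata amounts: East Ward 20,862.74; Granite Zone 33,567.10; Central Precinct 42,371.50; Riverside Township 29,637.95; Lakeview Borough 45,860.72.
After rounding ($50): East Ward $20,850; Granite Zone $33,550; Central Precinct $42,350; Riverside Township $29,650; Lakeview Borough $45,850. Sum = $172,250.
Difference $172,300 − $172,250 = +$50 applied to largest allocation (Lakeview Borough): Lakeview Borough becomes $45,900.

East Ward: $20,850 | Granite Zone: $33,550 | Central Precinct: $42,350 | Riverside Township: $29,650 | Lakeview Borough: $45,900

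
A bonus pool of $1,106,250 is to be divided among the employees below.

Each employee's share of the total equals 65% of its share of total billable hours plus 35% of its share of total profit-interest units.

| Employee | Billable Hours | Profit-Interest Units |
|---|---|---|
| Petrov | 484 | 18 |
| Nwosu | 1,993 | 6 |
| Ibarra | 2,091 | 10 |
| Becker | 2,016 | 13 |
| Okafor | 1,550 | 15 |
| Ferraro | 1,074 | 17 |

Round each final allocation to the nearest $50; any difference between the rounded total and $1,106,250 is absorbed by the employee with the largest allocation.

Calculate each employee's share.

Petrov: $126,000 · Nwosu: $185,050 · Ibarra: $212,300 · Becker: $221,150 · Okafor: $194,550 · Ferraro: $167,200

Totals — billable hours 9,208, profit-interest units 79.
Combined weights (65% billable hours + 35% profit-interest units): Petrov 0.1139; Nwosu 0.1673; Ibarra 0.1919; Becker 0.1999; Okafor 0.1759; Ferraro 0.1511.
Pro-rata amounts: Petrov 126,016.01; Nwosu 185,042.13; Ibarra 212,299.49; Becker 221,145.98; Okafor 194,557.76; Ferraro 167,188.63.
At nearest $50: Petrov $126,000; Nwosu $185,050; Ibarra $212,300; Becker $221,150; Okafor $194,550; Ferraro $167,200. Sum = $1,106,250.
No rounding difference to absorb.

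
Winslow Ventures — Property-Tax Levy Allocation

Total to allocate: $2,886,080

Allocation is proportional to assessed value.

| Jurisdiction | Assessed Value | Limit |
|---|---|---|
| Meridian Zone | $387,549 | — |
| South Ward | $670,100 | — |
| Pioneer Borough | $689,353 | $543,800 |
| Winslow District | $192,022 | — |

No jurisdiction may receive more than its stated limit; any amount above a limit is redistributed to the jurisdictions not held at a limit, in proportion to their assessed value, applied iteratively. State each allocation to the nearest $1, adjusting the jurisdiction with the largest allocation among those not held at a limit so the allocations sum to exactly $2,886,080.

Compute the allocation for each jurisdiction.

Total assessed value = 1,939,024.
Proportional shares (ignoring caps): Meridian Zone 576,835.26; South Ward 997,389.52; Pioneer Borough 1,026,046.04; Winslow District 285,809.18.
Held at cap: Pioneer Borough ($543,800); residual $2,342,280 reallocated over remaining assessed value 1,249,671.
Redistributed shares: Meridian Zone 726,389.80 → $726,390; South Ward 1,255,980.04 → $1,255,980; Winslow District 359,910.16 → $359,910.

Meridian Zone: $726,390; South Ward: $1,255,980; Pioneer Borough: $543,800; Winslow District: $359,910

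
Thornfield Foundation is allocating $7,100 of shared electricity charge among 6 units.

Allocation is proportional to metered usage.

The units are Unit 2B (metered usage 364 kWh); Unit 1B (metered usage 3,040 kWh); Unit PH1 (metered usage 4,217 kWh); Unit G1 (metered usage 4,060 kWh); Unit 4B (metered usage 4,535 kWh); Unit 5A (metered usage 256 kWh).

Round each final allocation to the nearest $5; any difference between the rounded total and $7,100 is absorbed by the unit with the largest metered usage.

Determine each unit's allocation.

Metered usage total: 364 + 3,040 + 4,217 + 4,060 + 4,535 + 256 = 16,472.
Unrounded shares: Unit 2B 156.90; Unit 1B 1,310.34; Unit PH1 1,817.67; Unit G1 1,750.00; Unit 4B 1,954.74; Unit 5A 110.34.
After rounding ($5): Unit 2B $155; Unit 1B $1,310; Unit PH1 $1,820; Unit G1 $1,750; Unit 4B $1,955; Unit 5A $110. Sum = $7,100.
No rounding difference to absorb.

Unit 2B: $155; Unit 1B: $1,310; Unit PH1: $1,820; Unit G1: $1,750; Unit 4B: $1,955; Unit 5A: $110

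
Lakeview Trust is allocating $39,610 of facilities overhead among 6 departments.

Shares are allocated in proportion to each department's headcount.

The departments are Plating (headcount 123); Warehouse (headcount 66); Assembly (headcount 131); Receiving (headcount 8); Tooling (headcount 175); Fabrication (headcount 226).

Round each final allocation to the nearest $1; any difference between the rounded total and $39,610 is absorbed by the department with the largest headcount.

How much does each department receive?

Combined headcount = 729.
Pro-rata amounts: Plating 123/729 × $39,610 = 6,683.17; Warehouse 66/729 × $39,610 = 3,586.09; Assembly 131/729 × $39,610 = 7,117.85; Receiving 8/729 × $39,610 = 434.68; Tooling 175/729 × $39,610 = 9,508.57; Fabrication 226/729 × $39,610 = 12,279.64.
At nearest $1: Plating $6,683; Warehouse $3,586; Assembly $7,118; Receiving $435; Tooling $9,509; Fabrication $12,280. Sum = $39,611.
Difference $39,610 − $39,611 = −$1 applied to largest headcount (Fabrication): Fabrication becomes $12,279.

Plating: $6,683; Warehouse: $3,586; Assembly: $7,118; Receiving: $435; Tooling: $9,509; Fabrication: $12,279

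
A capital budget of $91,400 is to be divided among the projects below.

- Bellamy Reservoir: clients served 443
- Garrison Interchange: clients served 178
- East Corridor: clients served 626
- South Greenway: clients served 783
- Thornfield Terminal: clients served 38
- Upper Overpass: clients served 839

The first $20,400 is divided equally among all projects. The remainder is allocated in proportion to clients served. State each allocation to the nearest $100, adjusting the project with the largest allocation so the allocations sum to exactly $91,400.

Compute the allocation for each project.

Bellamy Reservoir: $14,200; Garrison Interchange: $7,700; East Corridor: $18,700; South Greenway: $22,500; Thornfield Terminal: $4,300; Upper Overpass: $24,000

$20,400 shared equally gives $3,400 per project.
Remainder $71,000 by clients served (total 2,907): Bellamy Reservoir 10,819.75 → $10,800; Garrison Interchange 4,347.44 → $4,300; East Corridor 15,289.30 → $15,300; South Greenway 19,123.84 → $19,100; Thornfield Terminal 928.10 → $900; Upper Overpass 20,491.57 → $20,500.
Rounding difference +$100 on remainder applied to Upper Overpass.
Totals: Bellamy Reservoir $3,400 + $10,800 = $14,200; Garrison Interchange $3,400 + $4,300 = $7,700; East Corridor $3,400 + $15,300 = $18,700; South Greenway $3,400 + $19,100 = $22,500; Thornfield Terminal $3,400 + $900 = $4,300; Upper Overpass $3,400 + $20,600 = $24,000.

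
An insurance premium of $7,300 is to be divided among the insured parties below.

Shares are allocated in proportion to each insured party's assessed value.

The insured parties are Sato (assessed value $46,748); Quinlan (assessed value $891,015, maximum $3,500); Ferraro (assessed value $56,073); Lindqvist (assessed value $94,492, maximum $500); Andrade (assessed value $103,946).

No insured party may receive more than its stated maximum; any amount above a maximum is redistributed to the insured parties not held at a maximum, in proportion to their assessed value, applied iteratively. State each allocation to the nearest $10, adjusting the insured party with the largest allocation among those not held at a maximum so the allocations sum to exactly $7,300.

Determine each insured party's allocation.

Sato: $750; Quinlan: $3,500; Ferraro: $890; Lindqvist: $500; Andrade: $1,660

Sum of assessed value: 1,192,274.
Proportional shares (ignoring caps): Sato 286.23; Quinlan 5,455.47; Ferraro 343.32; Lindqvist 578.55; Andrade 636.44.
Capped: Quinlan ($3,500), Lindqvist ($500); remaining pool $3,300 reallocated over remaining assessed value 206,767.
Remaining shares: Sato 746.10 → $750; Ferraro 894.92 → $890; Andrade 1,658.98 → $1,660.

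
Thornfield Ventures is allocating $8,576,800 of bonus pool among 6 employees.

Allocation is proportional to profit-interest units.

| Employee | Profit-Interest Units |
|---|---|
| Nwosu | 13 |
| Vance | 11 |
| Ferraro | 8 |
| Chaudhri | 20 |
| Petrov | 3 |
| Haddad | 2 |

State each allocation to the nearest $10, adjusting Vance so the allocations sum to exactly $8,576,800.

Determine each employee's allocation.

Combined profit-interest units = 57.
Pro-rata amounts: Nwosu 13/57 × $8,576,800 = 1,956,112.28; Vance 11/57 × $8,576,800 = 1,655,171.93; Ferraro 8/57 × $8,576,800 = 1,203,761.40; Chaudhri 20/57 × $8,576,800 = 3,009,403.51; Petrov 3/57 × $8,576,800 = 451,410.53; Haddad 2/57 × $8,576,800 = 300,940.35.
At nearest $10: Nwosu $1,956,110; Vance $1,655,170; Ferraro $1,203,760; Chaudhri $3,009,400; Petrov $451,410; Haddad $300,940. Sum = $8,576,790.
Difference $8,576,800 − $8,576,790 = +$10 applied to Vance: Vance becomes $1,655,180.

Nwosu: $1,956,110 | Vance: $1,655,180 | Ferraro: $1,203,760 | Chaudhri: $3,009,400 | Petrov: $451,410 | Haddad: $300,940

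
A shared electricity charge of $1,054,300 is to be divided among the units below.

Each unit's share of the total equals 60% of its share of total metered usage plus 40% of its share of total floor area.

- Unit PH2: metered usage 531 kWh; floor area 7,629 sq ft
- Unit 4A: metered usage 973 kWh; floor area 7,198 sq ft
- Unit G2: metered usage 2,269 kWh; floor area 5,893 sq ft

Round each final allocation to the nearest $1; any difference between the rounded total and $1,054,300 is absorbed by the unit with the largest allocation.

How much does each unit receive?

Totals — metered usage 3,773, floor area 20,720.
Combined weights (60% metered usage + 40% floor area): Unit PH2 0.2317; Unit 4A 0.2937; Unit G2 0.4746.
Unrounded shares: Unit PH2 244,302.48; Unit 4A 309,635.80; Unit G2 500,361.72.
Rounded to nearest $1: Unit PH2 $244,302; Unit 4A $309,636; Unit G2 $500,362. Sum = $1,054,300.
Rounded total matches; no reconciliation needed.

Unit PH2: $244,302 | Unit 4A: $309,636 | Unit G2: $500,362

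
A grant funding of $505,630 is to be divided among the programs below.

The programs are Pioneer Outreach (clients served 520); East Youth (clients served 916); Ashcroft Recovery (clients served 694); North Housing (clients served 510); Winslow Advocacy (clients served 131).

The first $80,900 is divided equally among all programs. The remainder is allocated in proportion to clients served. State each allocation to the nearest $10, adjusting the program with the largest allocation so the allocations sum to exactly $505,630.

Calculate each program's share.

$80,900 shared equally gives $16,180 per program.
Remainder $424,730 by clients served (total 2,771): Pioneer Outreach 79,703.93 → $79,700; East Youth 140,401.54 → $140,400; Ashcroft Recovery 106,374.10 → $106,370; North Housing 78,171.17 → $78,170; Winslow Advocacy 20,079.26 → $20,080.
Rounding difference +$10 on remainder applied to East Youth.
Totals: Pioneer Outreach $16,180 + $79,700 = $95,880; East Youth $16,180 + $140,410 = $156,590; Ashcroft Recovery $16,180 + $106,370 = $122,550; North Housing $16,180 + $78,170 = $94,350; Winslow Advocacy $16,180 + $20,080 = $36,260.

Pioneer Outreach: $95,880; East Youth: $156,590; Ashcroft Recovery: $122,550; North Housing: $94,350; Winslow Advocacy: $36,260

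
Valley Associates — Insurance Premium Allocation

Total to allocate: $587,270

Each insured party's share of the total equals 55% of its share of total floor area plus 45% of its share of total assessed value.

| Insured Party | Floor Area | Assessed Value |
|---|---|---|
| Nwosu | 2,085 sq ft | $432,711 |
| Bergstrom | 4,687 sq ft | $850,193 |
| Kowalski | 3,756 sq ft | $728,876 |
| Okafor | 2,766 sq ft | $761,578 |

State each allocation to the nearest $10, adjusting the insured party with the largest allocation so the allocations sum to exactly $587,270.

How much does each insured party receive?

Totals — floor area 13,294, assessed value 2,773,358.
Blended shares (55% floor area + 45% assessed value): Nwosu 0.1565; Bergstrom 0.3319; Kowalski 0.2737; Okafor 0.2380.
Unrounded shares: Nwosu 91,891.09; Bergstrom 194,892.33; Kowalski 160,712.01; Okafor 139,774.57.
Rounded to nearest $10: Nwosu $91,890; Bergstrom $194,890; Kowalski $160,710; Okafor $139,770. Sum = $587,260.
Difference $587,270 − $587,260 = +$10 applied to largest allocation (Bergstrom): Bergstrom becomes $194,900.

Nwosu: $91,890; Bergstrom: $194,900; Kowalski: $160,710; Okafor: $139,770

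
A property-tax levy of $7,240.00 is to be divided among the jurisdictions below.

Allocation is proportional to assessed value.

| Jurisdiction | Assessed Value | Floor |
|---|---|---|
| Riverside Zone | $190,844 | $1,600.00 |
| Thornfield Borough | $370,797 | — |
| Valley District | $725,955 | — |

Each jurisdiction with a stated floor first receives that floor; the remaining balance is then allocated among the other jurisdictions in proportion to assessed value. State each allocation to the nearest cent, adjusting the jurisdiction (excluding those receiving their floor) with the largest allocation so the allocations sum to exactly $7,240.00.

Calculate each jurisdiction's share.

Riverside Zone: $1,600.00; Thornfield Borough: $1,906.81; Valley District: $3,733.19

Minimums first: Riverside Zone $1,600.00. Balance $5,640.00.
Balance split over remaining assessed value 1,096,752: Thornfield Borough 1,906.8076 → $1,906.81; Valley District 3,733.1924 → $3,733.19.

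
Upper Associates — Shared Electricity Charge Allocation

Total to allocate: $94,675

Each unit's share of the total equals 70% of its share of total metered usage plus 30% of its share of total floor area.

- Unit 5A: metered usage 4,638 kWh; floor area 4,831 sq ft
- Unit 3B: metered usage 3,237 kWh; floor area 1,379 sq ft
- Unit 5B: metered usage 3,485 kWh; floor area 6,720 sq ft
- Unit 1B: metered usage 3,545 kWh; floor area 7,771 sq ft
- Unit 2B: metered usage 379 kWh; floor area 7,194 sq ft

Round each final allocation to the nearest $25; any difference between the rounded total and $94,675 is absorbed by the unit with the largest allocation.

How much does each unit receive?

Metered usage total 15,284; floor area total 27,895.
Composite weights (70% metered usage + 30% floor area): Unit 5A 0.2644; Unit 3B 0.1631; Unit 5B 0.2319; Unit 1B 0.2459; Unit 2B 0.0947.
Proportional shares: Unit 5A 25,029.59; Unit 3B 15,439.95; Unit 5B 21,953.46; Unit 1B 23,283.75; Unit 2B 8,968.25.
After rounding ($25): Unit 5A $25,025; Unit 3B $15,450; Unit 5B $21,950; Unit 1B $23,275; Unit 2B $8,975. Sum = $94,675.
No rounding difference to absorb.

Unit 5A: $25,025 | Unit 3B: $15,450 | Unit 5B: $21,950 | Unit 1B: $23,275 | Unit 2B: $8,975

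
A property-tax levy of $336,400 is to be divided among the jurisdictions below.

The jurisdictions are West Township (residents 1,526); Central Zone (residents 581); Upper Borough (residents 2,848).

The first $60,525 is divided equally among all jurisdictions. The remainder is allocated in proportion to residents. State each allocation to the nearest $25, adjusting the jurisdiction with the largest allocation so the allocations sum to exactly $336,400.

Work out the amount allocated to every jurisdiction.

$60,525 shared equally gives $20,175 per jurisdiction.
Remainder $275,875 by residents (total 4,955): West Township 84,961.71 → $84,950; Central Zone 32,347.81 → $32,350; Upper Borough 158,565.49 → $158,575.
Totals: West Township $20,175 + $84,950 = $105,125; Central Zone $20,175 + $32,350 = $52,525; Upper Borough $20,175 + $158,575 = $178,750.

West Township: $105,125 | Central Zone: $52,525 | Upper Borough: $178,750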